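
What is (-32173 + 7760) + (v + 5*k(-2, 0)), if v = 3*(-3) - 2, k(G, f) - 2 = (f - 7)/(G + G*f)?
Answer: -48793/2 ≈ -24397.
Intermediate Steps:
k(G, f) = 2 + (-7 + f)/(G + G*f) (k(G, f) = 2 + (f - 7)/(G + G*f) = 2 + (-7 + f)/(G + G*f))
v = -11 (v = -9 - 2 = -11)
(-32173 + 7760) + (v + 5*k(-2, 0)) = (-32173 + 7760) + (-11 + 5*((-7 + 0 + 2*(-2) + 2*(-2)*0)/((-2)*(1 + 0)))) = -24413 + (-11 + 5*(-½*(-7 + 0 - 4 + 0)/1)) = -24413 + (-11 + 5*(-½*1*(-11))) = -24413 + (-11 + 5*(11/2)) = -24413 + (-11 + 55/2) = -24413 + 33/2 = -48793/2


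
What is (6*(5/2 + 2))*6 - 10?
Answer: 152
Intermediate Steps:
(6*(5/2 + 2))*6 - 10 = (6*(9/2))*6 - 10 = 27*6 - 10 = 162 - 10 = 152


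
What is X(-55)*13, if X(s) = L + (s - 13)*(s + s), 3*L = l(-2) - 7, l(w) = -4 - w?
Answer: 97201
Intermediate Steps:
L = -3 (L = ((-4 - 1*(-2)) - 7)/3 = ((-4 + 2) - 7)/3 = (-2 - 7)/3 = (⅓)*(-9) = -3)
X(s) = -3 + 2*s*(-13 + s) (X(s) = -3 + (s - 13)*(s + s) = -3 + (-13 + s)*(2*s) = -3 + 2*s*(-13 + s))
X(-55)*13 = (-3 - 26*(-55) + 2*(-55)²)*13 = (-3 + 1430 + 2*3025)*13 = (-3 + 1430 + 6050)*13 = 7477*13 = 97201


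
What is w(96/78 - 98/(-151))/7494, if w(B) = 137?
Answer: 137/7494 ≈ 0.018281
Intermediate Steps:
w(96/78 - 98/(-151))/7494 = 137/7494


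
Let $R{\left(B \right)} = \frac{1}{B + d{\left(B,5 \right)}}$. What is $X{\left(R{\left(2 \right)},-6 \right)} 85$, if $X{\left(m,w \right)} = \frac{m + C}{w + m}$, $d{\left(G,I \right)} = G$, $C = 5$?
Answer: $- \frac{1785}{23} \approx -77.609$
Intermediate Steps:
$R{\left(B \right)} = \frac{1}{2 B}$ ($R{\left(B \right)} = \frac{1}{B + B} = \frac{1}{2 B}$)
$X{\left(m,w \right)} = \frac{5 + m}{m + w}$ ($X{\left(m,w \right)} = \frac{m + 5}{w + m} = \frac{5 + m}{m + w}$)
$X{\left(R{\left(2 \right)},-6 \right)} 85 = \frac{5 + \frac{1}{2 \cdot 2}}{\frac{1}{2 \cdot 2} - 6} \cdot 85 = \frac{5 + \frac{1}{2} \cdot \frac{1}{2}}{\frac{1}{2} \cdot \frac{1}{2} - 6} \cdot 85 = \frac{5 + \frac{1}{4}}{\frac{1}{4} - 6} \cdot 85 = \frac{1}{- \frac{23}{4}} \cdot \frac{21}{4} \cdot 85 = \left(- \frac{4}{23}\right) \frac{21}{4} \cdot 85 = \left(- \frac{21}{23}\right) 85 = - \frac{1785}{23}$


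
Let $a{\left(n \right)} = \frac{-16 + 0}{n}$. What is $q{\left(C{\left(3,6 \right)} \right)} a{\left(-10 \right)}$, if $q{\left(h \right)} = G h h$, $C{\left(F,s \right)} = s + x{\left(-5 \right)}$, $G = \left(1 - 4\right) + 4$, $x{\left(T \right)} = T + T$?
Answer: $\frac{128}{5} \approx 25.6$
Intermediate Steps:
$x{\left(T \right)} = 2 T$
$G = 1$ ($G = -3 + 4 = 1$)
$C{\left(F,s \right)} = -10 + s$ ($C{\left(F,s \right)} = s + 2 \left(-5\right) = s - 10 = -10 + s$)
$q{\left(h \right)} = h^{2}$ ($q{\left(h \right)} = 1 h h = h h = h^{2}$)
$a{\left(n \right)} = - \frac{16}{n}$
$q{\left(C{\left(3,6 \right)} \right)} a{\left(-10 \right)} = \left(-10 + 6\right)^{2} \left(- \frac{16}{-10}\right) = \left(-4\right)^{2} \left(\left(-16\right) \left(- \frac{1}{10}\right)\right) = 16 \cdot \frac{8}{5} = \frac{128}{5}$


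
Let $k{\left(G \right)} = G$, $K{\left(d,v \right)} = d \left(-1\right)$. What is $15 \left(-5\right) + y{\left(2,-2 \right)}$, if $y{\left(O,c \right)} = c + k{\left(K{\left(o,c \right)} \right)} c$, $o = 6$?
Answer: $-65$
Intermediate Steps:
$K{\left(d,v \right)} = - d$
$y{\left(O,c \right)} = - 5 c$ ($y{\left(O,c \right)} = c + \left(-1\right) 6 c = c - 6 c = - 5 c$)
$15 \left(-5\right) + y{\left(2,-2 \right)} = 15 \left(-5\right) - -10 = -75 + 10 = -65$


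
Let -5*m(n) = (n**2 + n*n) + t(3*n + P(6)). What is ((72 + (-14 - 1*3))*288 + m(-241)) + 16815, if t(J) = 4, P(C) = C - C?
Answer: 47109/5 ≈ 9421.8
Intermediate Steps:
P(C) = 0
m(n) = -4/5 - 2*n**2/5 (m(n) = -((n**2 + n*n) + 4)/5 = -((n**2 + n**2) + 4)/5 = -(2*n**2 + 4)/5 = -(4 + 2*n**2)/5 = -4/5 - 2*n**2/5)
((72 + (-14 - 1*3))*288 + m(-241)) + 16815 = ((72 + (-14 - 1*3))*288 + (-4/5 - 2/5*(-241)**2)) + 16815 = ((72 + (-14 - 3))*288 + (-4/5 - 2/5*58081)) + 16815 = ((72 - 17)*288 + (-4/5 - 116162/5)) + 16815 = (55*288 - 116166/5) + 16815 = (15840 - 116166/5) + 16815 = -36966/5 + 16815 = 47109/5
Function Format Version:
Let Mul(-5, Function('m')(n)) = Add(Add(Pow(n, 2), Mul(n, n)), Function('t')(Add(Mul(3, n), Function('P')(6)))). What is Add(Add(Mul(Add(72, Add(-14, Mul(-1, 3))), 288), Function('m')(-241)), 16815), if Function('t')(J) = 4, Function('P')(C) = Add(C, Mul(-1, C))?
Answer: Rational(47109, 5) ≈ 9421.8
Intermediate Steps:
Function('P')(C) = 0
Function('m')(n) = Add(Rational(-4, 5), Mul(Rational(-2, 5), Pow(n, 2))) (Function('m')(n) = Mul(Rational(-1, 5), Add(Add(Pow(n, 2), Mul(n, n)), 4)) = Mul(Rational(-1, 5), Add(Add(Pow(n, 2), Pow(n, 2)), 4)) = Mul(Rational(-1, 5), Add(Mul(2, Pow(n, 2)), 4)) = Mul(Rational(-1, 5), Add(4, Mul(2, Pow(n, 2)))) = Add(Rational(-4, 5), Mul(Rational(-2, 5), Pow(n, 2))))
Add(Add(Mul(Add(72, Add(-14, Mul(-1, 3))), 288), Function('m')(-241)), 16815) = Add(Add(Mul(Add(72, Add(-14, Mul(-1, 3))), 288), Add(Rational(-4, 5), Mul(Rational(-2, 5), Pow(-241, 2)))), 16815) = Add(Add(Mul(Add(72, Add(-14, -3)), 288), Add(Rational(-4, 5), Mul(Rational(-2, 5), 58081))), 16815) = Add(Add(Mul(Add(72, -17), 288), Add(Rational(-4, 5), Rational(-116162, 5))), 16815) = Add(Add(Mul(55, 288), Rational(-116166, 5)), 16815) = Add(Add(15840, Rational(-116166, 5)), 16815) = Add(Rational(-36966, 5), 16815) = Rational(47109, 5)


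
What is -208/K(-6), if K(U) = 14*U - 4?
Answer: 26/11 ≈ 2.3636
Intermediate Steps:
K(U) = -4 + 14*U
-208/K(-6) = -208/(-4 + 14*(-6)) = -208/(-4 - 84) = -208/(-88) = -208*(-1/88) = 26/11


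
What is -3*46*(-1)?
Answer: 138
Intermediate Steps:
-3*46*(-1) = -138*(-1) = 138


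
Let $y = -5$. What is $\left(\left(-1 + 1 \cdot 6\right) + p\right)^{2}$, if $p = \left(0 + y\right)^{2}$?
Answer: $900$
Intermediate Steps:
$p = 25$ ($p = \left(0 - 5\right)^{2} = \left(-5\right)^{2} = 25$)
$\left(\left(-1 + 1 \cdot 6\right) + p\right)^{2} = \left(\left(-1 + 1 \cdot 6\right) + 25\right)^{2} = \left(\left(-1 + 6\right) + 25\right)^{2} = \left(5 + 25\right)^{2} = 30^{2} = 900$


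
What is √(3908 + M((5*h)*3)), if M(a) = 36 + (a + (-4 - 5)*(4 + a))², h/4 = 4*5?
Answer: 2*√23214110 ≈ 9636.2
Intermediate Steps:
h = 80 (h = 4*(4*5) = 4*20 = 80)
M(a) = 36 + (-36 - 8*a)² (M(a) = 36 + (a - 9*(4 + a))² = 36 + (a + (-36 - 9*a))² = 36 + (-36 - 8*a)²)
√(3908 + M((5*h)*3)) = √(3908 + (1332 + 64*((5*80)*3)² + 576*((5*80)*3))) = √(3908 + (1332 + 64*(400*3)² + 576*(400*3))) = √(3908 + (1332 + 64*1200² + 576*1200)) = √(3908 + (1332 + 64*1440000 + 691200)) = √(3908 + (1332 + 92160000 + 691200)) = √(3908 + 92852532) = √92856440 = 2*√23214110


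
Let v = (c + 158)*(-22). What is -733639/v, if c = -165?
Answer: -733639/154 ≈ -4763.9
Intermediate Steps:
v = 154 (v = (-165 + 158)*(-22) = -7*(-22) = 154)
-733639/v = -733639/154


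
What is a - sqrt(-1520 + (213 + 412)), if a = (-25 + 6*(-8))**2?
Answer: 5329 - I*sqrt(895) ≈ 5329.0 - 29.917*I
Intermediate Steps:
a = 5329 (a = (-25 - 48)**2 = (-73)**2 = 5329)
a - sqrt(-1520 + (213 + 412)) = 5329 - sqrt(-1520 + (213 + 412)) = 5329 - sqrt(-1520 + 625) = 5329 - sqrt(-895) = 5329 - I*sqrt(895)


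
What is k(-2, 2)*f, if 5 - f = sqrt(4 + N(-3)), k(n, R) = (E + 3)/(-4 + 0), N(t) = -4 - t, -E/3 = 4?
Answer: 45/4 - 9*sqrt(3)/4 ≈ 7.3529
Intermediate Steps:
E = -12 (E = -3*4 = -12)
k(n, R) = 9/4 (k(n, R) = (-12 + 3)/(-4 + 0) = -9/(-4) = -9*(-1/4) = 9/4)
f = 5 - sqrt(3) (f = 5 - sqrt(4 + (-4 - 1*(-3))) = 5 - sqrt(4 + (-4 + 3)) = 5 - sqrt(4 - 1) = 5 - sqrt(3) ≈ 3.2679)
k(-2, 2)*f = 9*(5 - sqrt(3))/4 = 45/4 - 9*sqrt(3)/4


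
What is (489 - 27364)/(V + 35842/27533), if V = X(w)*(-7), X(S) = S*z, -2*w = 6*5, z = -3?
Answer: 739949375/8637053 ≈ 85.672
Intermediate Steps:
w = -15 (w = -3*5 = -½*30 = -15)
X(S) = -3*S (X(S) = S*(-3) = -3*S)
V = -315 (V = -3*(-15)*(-7) = 45*(-7) = -315)
(489 - 27364)/(V + 35842/27533) = (489 - 27364)/(-315 + 35842/27533) = -26875/(-315 + 35842*(1/27533)) = -26875/(-315 + 35842/27533) = -26875/(-8637053/27533) = -26875*(-27533/8637053) = 739949375/8637053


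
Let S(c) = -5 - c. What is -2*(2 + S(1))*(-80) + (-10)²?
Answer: -540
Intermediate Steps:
-2*(2 + S(1))*(-80) + (-10)² = -2*(2 + (-5 - 1*1))*(-80) + (-10)² = -2*(2 + (-5 - 1))*(-80) + 100 = -2*(2 - 6)*(-80) + 100 = -2*(-4)*(-80) + 100 = 8*(-80) + 100 = -640 + 100 = -540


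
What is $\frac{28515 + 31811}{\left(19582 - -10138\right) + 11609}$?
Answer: $\frac{60326}{41329} \approx 1.4597$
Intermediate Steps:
$\frac{28515 + 31811}{\left(19582 - -10138\right) + 11609} = \frac{60326}{\left(19582 + 10138\right) + 11609} = \frac{60326}{29720 + 11609} = \frac{60326}{41329}$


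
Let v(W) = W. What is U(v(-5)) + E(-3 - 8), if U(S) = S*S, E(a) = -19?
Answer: 6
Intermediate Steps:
U(S) = S²
U(v(-5)) + E(-3 - 8) = (-5)² - 19 = 25 - 19 = 6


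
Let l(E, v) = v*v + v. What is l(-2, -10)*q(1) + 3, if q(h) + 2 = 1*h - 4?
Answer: -447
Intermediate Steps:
q(h) = -6 + h (q(h) = -2 + (1*h - 4) = -2 + (h - 4) = -2 + (-4 + h) = -6 + h)
l(E, v) = v + v² (l(E, v) = v² + v = v + v²)
l(-2, -10)*q(1) + 3 = (-10*(1 - 10))*(-6 + 1) + 3 = -10*(-9)*(-5) + 3 = 90*(-5) + 3 = -450 + 3 = -447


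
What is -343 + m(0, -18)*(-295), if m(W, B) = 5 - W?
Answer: -1818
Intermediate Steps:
-343 + m(0, -18)*(-295) = -343 + (5 - 1*0)*(-295) = -343 + (5 + 0)*(-295) = -343 + 5*(-295) = -343 - 1475 = -1818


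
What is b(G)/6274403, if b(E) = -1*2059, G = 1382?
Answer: -2059/6274403 ≈ -0.00032816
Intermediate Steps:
b(E) = -2059
b(G)/6274403 = -2059/6274403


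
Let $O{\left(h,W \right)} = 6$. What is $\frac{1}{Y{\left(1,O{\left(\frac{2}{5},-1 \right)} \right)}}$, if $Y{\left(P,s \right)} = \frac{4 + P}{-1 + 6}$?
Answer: $1$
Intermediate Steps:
$Y{\left(P,s \right)} = \frac{4}{5} + \frac{P}{5}$ ($Y{\left(P,s \right)} = \frac{4 + P}{5} = \left(4 + P\right) \frac{1}{5} = \frac{4}{5} + \frac{P}{5}$)
$\frac{1}{Y{\left(1,O{\left(\frac{2}{5},-1 \right)} \right)}} = \frac{1}{\frac{4}{5} + \frac{1}{5} \cdot 1} = \frac{1}{\frac{4}{5} + \frac{1}{5}} = 1^{-1} = 1$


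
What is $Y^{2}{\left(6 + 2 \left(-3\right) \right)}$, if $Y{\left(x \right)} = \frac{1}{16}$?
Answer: $\frac{1}{256} \approx 0.0039063$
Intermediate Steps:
$Y{\left(x \right)} = \frac{1}{16}$
$Y^{2}{\left(6 + 2 \left(-3\right) \right)} = \left(\frac{1}{16}\right)^{2} = \frac{1}{256}$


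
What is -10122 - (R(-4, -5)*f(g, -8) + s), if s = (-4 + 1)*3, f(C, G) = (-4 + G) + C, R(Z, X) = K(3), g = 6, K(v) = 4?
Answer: -10089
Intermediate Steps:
R(Z, X) = 4
f(C, G) = -4 + C + G
s = -9 (s = -3*3 = -9)
-10122 - (R(-4, -5)*f(g, -8) + s) = -10122 - (4*(-4 + 6 - 8) - 9) = -10122 - (4*(-6) - 9) = -10122 - (-24 - 9) = -10122 - 1*(-33) = -10122 + 33 = -10089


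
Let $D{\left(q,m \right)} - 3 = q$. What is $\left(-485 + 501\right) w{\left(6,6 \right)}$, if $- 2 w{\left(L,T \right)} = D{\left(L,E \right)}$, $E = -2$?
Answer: $-72$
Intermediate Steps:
$D{\left(q,m \right)} = 3 + q$
$w{\left(L,T \right)} = - \frac{3}{2} - \frac{L}{2}$ ($w{\left(L,T \right)} = - \frac{3 + L}{2} = - \frac{3}{2} - \frac{L}{2}$)
$\left(-485 + 501\right) w{\left(6,6 \right)} = \left(-485 + 501\right) \left(- \frac{3}{2} - 3\right) = 16 \left(- \frac{3}{2} - 3\right) = 16 \left(- \frac{9}{2}\right) = -72$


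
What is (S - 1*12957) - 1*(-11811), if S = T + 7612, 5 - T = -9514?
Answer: 15985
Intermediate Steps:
T = 9519 (T = 5 - 1*(-9514) = 5 + 9514 = 9519)
S = 17131 (S = 9519 + 7612 = 17131)
(S - 1*12957) - 1*(-11811) = (17131 - 1*12957) - 1*(-11811) = (17131 - 12957) + 11811 = 4174 + 11811 = 15985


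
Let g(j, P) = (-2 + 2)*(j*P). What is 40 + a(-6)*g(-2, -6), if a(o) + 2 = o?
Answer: 40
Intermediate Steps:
g(j, P) = 0 (g(j, P) = 0*(P*j) = 0)
a(o) = -2 + o
40 + a(-6)*g(-2, -6) = 40 + (-2 - 6)*0 = 40 - 8*0 = 40 + 0 = 40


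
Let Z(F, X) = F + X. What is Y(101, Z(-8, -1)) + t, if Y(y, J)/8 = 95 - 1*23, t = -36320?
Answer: -35744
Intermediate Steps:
Y(y, J) = 576 (Y(y, J) = 8*(95 - 1*23) = 8*(95 - 23) = 8*72 = 576)
Y(101, Z(-8, -1)) + t = 576 - 36320 = -35744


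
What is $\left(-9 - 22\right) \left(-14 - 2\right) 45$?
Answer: $22320$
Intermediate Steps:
$\left(-9 - 22\right) \left(-14 - 2\right) 45 = - 31 \left(-14 - 2\right) 45 = \left(-31\right) \left(-16\right) 45 = 496 \cdot 45 = 22320$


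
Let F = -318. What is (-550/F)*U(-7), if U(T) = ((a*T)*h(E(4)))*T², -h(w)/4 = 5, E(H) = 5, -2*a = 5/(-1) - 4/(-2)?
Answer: 943250/53 ≈ 17797.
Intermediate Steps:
a = 3/2 (a = -(5/(-1) - 4/(-2))/2 = -(5*(-1) - 4*(-½))/2 = -(-5 + 2)/2 = -½*(-3) = 3/2 ≈ 1.5000)
h(w) = -20 (h(w) = -4*5 = -20)
U(T) = -30*T³ (U(T) = ((3*T/2)*(-20))*T² = (-30*T)*T² = -30*T³)
(-550/F)*U(-7) = (-550/(-318))*(-30*(-7)³) = (-550*(-1/318))*(-30*(-343)) = (275/159)*10290 = 943250/53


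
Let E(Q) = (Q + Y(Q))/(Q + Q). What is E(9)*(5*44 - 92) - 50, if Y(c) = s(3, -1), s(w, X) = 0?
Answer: 14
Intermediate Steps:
Y(c) = 0
E(Q) = 1/2 (E(Q) = (Q + 0)/(Q + Q) = Q/((2*Q)) = Q*(1/(2*Q)) = 1/2)
E(9)*(5*44 - 92) - 50 = (5*44 - 92)/2 - 50 = (220 - 92)/2 - 50 = (1/2)*128 - 50 = 64 - 50 = 14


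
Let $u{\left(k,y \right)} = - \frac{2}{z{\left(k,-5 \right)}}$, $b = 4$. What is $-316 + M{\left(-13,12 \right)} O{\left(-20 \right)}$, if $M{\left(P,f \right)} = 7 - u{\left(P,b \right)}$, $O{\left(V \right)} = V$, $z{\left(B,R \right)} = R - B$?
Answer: $-461$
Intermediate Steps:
$u{\left(k,y \right)} = - \frac{2}{-5 - k}$
$M{\left(P,f \right)} = 7 - \frac{2}{5 + P}$
$-316 + M{\left(-13,12 \right)} O{\left(-20 \right)} = -316 + \frac{33 + 7 \left(-13\right)}{5 - 13} \left(-20\right) = -316 + \frac{33 - 91}{-8} \left(-20\right) = -316 + \left(- \frac{1}{8}\right) \left(-58\right) \left(-20\right) = -316 + \frac{29}{4} \left(-20\right) = -316 - 145 = -461$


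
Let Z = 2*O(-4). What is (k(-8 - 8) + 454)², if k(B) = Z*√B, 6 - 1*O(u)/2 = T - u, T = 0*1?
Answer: 205092 + 29056*I ≈ 2.0509e+5 + 29056.0*I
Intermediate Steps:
T = 0
O(u) = 12 + 2*u (O(u) = 12 - 2*(0 - u) = 12 - (-2)*u = 12 + 2*u)
Z = 8 (Z = 2*(12 + 2*(-4)) = 2*(12 - 8) = 2*4 = 8)
k(B) = 8*√B
(k(-8 - 8) + 454)² = (8*√(-8 - 8) + 454)² = (8*√(-16) + 454)² = (8*(4*I) + 454)² = (32*I + 454)² = (454 + 32*I)²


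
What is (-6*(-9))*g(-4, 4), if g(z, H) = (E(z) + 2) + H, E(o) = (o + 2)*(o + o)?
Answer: 1188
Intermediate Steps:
E(o) = 2*o*(2 + o) (E(o) = (2 + o)*(2*o) = 2*o*(2 + o))
g(z, H) = 2 + H + 2*z*(2 + z) (g(z, H) = (2*z*(2 + z) + 2) + H = (2 + 2*z*(2 + z)) + H = 2 + H + 2*z*(2 + z))
(-6*(-9))*g(-4, 4) = (-6*(-9))*(2 + 4 + 2*(-4)*(2 - 4)) = 54*(2 + 4 + 2*(-4)*(-2)) = 54*(2 + 4 + 16) = 54*22 = 1188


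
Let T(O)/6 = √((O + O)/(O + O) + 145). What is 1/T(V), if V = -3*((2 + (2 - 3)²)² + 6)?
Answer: √146/876 ≈ 0.013793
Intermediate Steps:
V = -45 (V = -3*((2 + (-1)²)² + 6) = -3*((2 + 1)² + 6) = -3*(3² + 6) = -3*(9 + 6) = -3*15 = -45)
T(O) = 6*√146 (T(O) = 6*√((O + O)/(O + O) + 145) = 6*√((2*O)/((2*O)) + 145) = 6*√((2*O)*(1/(2*O)) + 145) = 6*√(1 + 145) = 6*√146)
1/T(V) = 1/(6*√146) = √146/876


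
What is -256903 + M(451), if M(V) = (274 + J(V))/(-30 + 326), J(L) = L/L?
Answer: -76043013/296 ≈ -2.5690e+5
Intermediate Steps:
J(L) = 1
M(V) = 275/296 (M(V) = (274 + 1)/(-30 + 326) = 275/296)
-256903 + M(451) = -256903 + 275/296 = -76043013/296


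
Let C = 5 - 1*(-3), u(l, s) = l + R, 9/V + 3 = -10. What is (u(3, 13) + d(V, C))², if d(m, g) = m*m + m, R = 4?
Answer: 1315609/28561 ≈ 46.063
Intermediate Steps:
V = -9/13 (V = 9/(-3 - 10) = 9/(-13) = 9*(-1/13) = -9/13 ≈ -0.69231)
u(l, s) = 4 + l (u(l, s) = l + 4 = 4 + l)
C = 8 (C = 5 + 3 = 8)
d(m, g) = m + m² (d(m, g) = m² + m = m + m²)
(u(3, 13) + d(V, C))² = ((4 + 3) - 9*(1 - 9/13)/13)² = (7 - 9/13*4/13)² = (7 - 36/169)² = (1147/169)² = 1315609/28561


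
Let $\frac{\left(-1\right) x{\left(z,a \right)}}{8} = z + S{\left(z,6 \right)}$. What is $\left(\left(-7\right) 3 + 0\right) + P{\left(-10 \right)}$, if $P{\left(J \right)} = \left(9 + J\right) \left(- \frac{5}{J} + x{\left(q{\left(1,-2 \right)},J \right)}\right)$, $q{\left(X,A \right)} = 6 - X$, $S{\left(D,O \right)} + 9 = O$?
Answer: $- \frac{11}{2} \approx -5.5$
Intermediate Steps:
$S{\left(D,O \right)} = -9 + O$
$x{\left(z,a \right)} = 24 - 8 z$ ($x{\left(z,a \right)} = - 8 \left(z + \left(-9 + 6\right)\right) = - 8 \left(z - 3\right) = - 8 \left(-3 + z\right) = 24 - 8 z$)
$P{\left(J \right)} = \left(-16 - \frac{5}{J}\right) \left(9 + J\right)$ ($P{\left(J \right)} = \left(9 + J\right) \left(- \frac{5}{J} + \left(24 - 8 \left(6 - 1\right)\right)\right) = \left(9 + J\right) \left(- \frac{5}{J} + \left(24 - 40\right)\right) = \left(9 + J\right) \left(- \frac{5}{J} - 16\right) = \left(9 + J\right) \left(-16 - \frac{5}{J}\right) = \left(-16 - \frac{5}{J}\right) \left(9 + J\right)$)
$\left(\left(-7\right) 3 + 0\right) + P{\left(-10 \right)} = \left(\left(-7\right) 3 + 0\right) - \left(-11 - \frac{9}{2}\right) = \left(-21 + 0\right) - - \frac{31}{2} = -21 + \left(-149 + \frac{9}{2} + 160\right) = -21 + \frac{31}{2} = - \frac{11}{2}$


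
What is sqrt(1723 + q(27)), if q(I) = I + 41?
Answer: 3*sqrt(199) ≈ 42.320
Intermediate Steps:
q(I) = 41 + I
sqrt(1723 + q(27)) = sqrt(1723 + (41 + 27)) = sqrt(1723 + 68) = sqrt(1791) = 3*sqrt(199)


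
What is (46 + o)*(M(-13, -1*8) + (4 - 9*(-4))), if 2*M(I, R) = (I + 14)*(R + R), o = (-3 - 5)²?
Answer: 3520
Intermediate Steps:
o = 64 (o = (-8)² = 64)
M(I, R) = R*(14 + I) (M(I, R) = ((I + 14)*(R + R))/2 = ((14 + I)*(2*R))/2 = (2*R*(14 + I))/2 = R*(14 + I))
(46 + o)*(M(-13, -1*8) + (4 - 9*(-4))) = (46 + 64)*((-1*8)*(14 - 13) + (4 - 9*(-4))) = 110*(-8*1 + (4 + 36)) = 110*(-8 + 40) = 110*32 = 3520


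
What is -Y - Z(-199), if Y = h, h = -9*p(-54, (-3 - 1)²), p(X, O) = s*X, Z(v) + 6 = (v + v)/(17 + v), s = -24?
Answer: 1061771/91 ≈ 11668.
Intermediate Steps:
Z(v) = -6 + 2*v/(17 + v) (Z(v) = -6 + (v + v)/(17 + v) = -6 + (2*v)/(17 + v) = -6 + 2*v/(17 + v))
p(X, O) = -24*X
h = -11664 (h = -(-216)*(-54) = -9*1296 = -11664)
Y = -11664
-Y - Z(-199) = -1*(-11664) - 2*(-51 - 2*(-199))/(17 - 199) = 11664 - 2*(-51 + 398)/(-182) = 11664 - 2*(-1)*347/182 = 11664 - 1*(-347/91) = 11664 + 347/91 = 1061771/91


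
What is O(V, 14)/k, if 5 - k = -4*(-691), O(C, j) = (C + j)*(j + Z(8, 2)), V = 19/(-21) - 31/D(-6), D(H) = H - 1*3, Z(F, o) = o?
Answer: -16672/173817 ≈ -0.095917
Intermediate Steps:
D(H) = -3 + H (D(H) = H - 3 = -3 + H)
V = 160/63 (V = 19/(-21) - 31/(-3 - 6) = 19*(-1/21) - 31/(-9) = -19/21 - 31*(-⅑) = -19/21 + 31/9 = 160/63 ≈ 2.5397)
O(C, j) = (2 + j)*(C + j) (O(C, j) = (C + j)*(j + 2) = (C + j)*(2 + j) = (2 + j)*(C + j))
k = -2759 (k = 5 - (-4)*(-691) = 5 - 1*2764 = 5 - 2764 = -2759)
O(V, 14)/k = (14² + 2*(160/63) + 2*14 + (160/63)*14)/(-2759) = (196 + 320/63 + 28 + 320/9)*(-1/2759) = (16672/63)*(-1/2759) = -16672/173817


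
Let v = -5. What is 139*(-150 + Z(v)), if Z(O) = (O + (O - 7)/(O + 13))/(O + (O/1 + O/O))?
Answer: -373493/18 ≈ -20750.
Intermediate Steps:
Z(O) = (O + (-7 + O)/(13 + O))/(1 + 2*O) (Z(O) = (O + (-7 + O)/(13 + O))/(O + (O*1 + 1)) = (O + (-7 + O)/(13 + O))/(O + (O + 1)) = (O + (-7 + O)/(13 + O))/(O + (1 + O)) = (O + (-7 + O)/(13 + O))/(1 + 2*O))
139*(-150 + Z(v)) = 139*(-150 + (-7 + (-5)² + 14*(-5))/(13 + 2*(-5)² + 27*(-5))) = 139*(-150 + (-7 + 25 - 70)/(13 + 2*25 - 135)) = 139*(-150 - 52/(13 + 50 - 135)) = 139*(-150 - 52/(-72)) = 139*(-150 - 1/72*(-52)) = 139*(-150 + 13/18) = 139*(-2687/18) = -373493/18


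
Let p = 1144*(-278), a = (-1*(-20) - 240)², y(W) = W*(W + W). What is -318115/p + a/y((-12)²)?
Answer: 111662555/51521184 ≈ 2.1673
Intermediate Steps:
y(W) = 2*W² (y(W) = W*(2*W) = 2*W²)
a = 48400 (a = (20 - 240)² = (-220)² = 48400)
p = -318032
-318115/p + a/y((-12)²) = -318115/(-318032) + 48400/((2*((-12)²)²)) = -318115*(-1/318032) + 48400/((2*144²)) = 318115/318032 + 48400/((2*20736)) = 318115/318032 + 48400/41472 = 318115/318032 + 48400*(1/41472) = 318115/318032 + 3025/2592 = 111662555/51521184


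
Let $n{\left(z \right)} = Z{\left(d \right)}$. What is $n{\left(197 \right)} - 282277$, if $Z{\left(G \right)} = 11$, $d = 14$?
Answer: $-282266$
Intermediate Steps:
$n{\left(z \right)} = 11$
$n{\left(197 \right)} - 282277 = 11 - 282277 = -282266$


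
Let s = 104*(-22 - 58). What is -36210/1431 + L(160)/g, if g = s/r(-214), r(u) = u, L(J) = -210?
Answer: -6092939/198432 ≈ -30.705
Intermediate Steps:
s = -8320 (s = 104*(-80) = -8320)
g = 4160/107 (g = -8320/(-214) = -8320*(-1/214) = 4160/107 ≈ 38.878)
-36210/1431 + L(160)/g = -36210/1431 - 210/4160/107 = -36210*1/1431 - 210*107/4160 = -12070/477 - 2247/416 = -6092939/198432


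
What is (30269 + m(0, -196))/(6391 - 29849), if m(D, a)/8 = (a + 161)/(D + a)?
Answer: -211893/164206 ≈ -1.2904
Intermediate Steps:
m(D, a) = 8*(161 + a)/(D + a) (m(D, a) = 8*((a + 161)/(D + a)) = 8*((161 + a)/(D + a)) = 8*(161 + a)/(D + a))
(30269 + m(0, -196))/(6391 - 29849) = (30269 + 8*(161 - 196)/(0 - 196))/(6391 - 29849) = (30269 + 8*(-35)/(-196))/(-23458) = (30269 + 8*(-1/196)*(-35))*(-1/23458) = (30269 + 10/7)*(-1/23458) = (211893/7)*(-1/23458) = -211893/164206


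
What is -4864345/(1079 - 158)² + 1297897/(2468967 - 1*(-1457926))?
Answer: -18000832880908/3330951645213 ≈ -5.4041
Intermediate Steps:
-4864345/(1079 - 158)² + 1297897/(2468967 - 1*(-1457926)) = -4864345/(921²) + 1297897/(2468967 + 1457926) = -4864345/848241 + 1297897/3926893 = -18000832880908/3330951645213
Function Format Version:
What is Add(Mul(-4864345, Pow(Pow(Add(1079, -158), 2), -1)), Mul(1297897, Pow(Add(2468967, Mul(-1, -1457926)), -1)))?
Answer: Rational(-18000832880908, 3330951645213) ≈ -5.4041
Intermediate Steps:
Add(Mul(-4864345, Pow(Pow(Add(1079, -158), 2), -1)), Mul(1297897, Pow(Add(2468967, Mul(-1, -1457926)), -1))) = Add(Mul(-4864345, Pow(Pow(921, 2), -1)), Mul(1297897, Pow(Add(2468967, 1457926), -1))) = Add(Mul(-4864345, Pow(848241, -1)), Mul(1297897, Pow(3926893, -1))) = Add(Mul(-4864345, Rational(1, 848241)), Mul(1297897, Rational(1, 3926893))) = Add(Rational(-4864345, 848241), Rational(1297897, 3926893)) = Rational(-18000832880908, 3330951645213)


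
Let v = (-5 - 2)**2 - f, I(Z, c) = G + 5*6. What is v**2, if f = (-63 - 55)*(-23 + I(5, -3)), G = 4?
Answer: 1814409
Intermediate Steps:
I(Z, c) = 34 (I(Z, c) = 4 + 5*6 = 4 + 30 = 34)
f = -1298 (f = (-63 - 55)*(-23 + 34) = -118*11 = -1298)
v = 1347 (v = (-5 - 2)**2 - 1*(-1298) = (-7)**2 + 1298 = 49 + 1298 = 1347)
v**2 = 1347**2 = 1814409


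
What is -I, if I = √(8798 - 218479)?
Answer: -I*√209681 ≈ -457.91*I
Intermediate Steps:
I = I*√209681 (I = √(-209681) = I*√209681 ≈ 457.91*I)
-I = -I*√209681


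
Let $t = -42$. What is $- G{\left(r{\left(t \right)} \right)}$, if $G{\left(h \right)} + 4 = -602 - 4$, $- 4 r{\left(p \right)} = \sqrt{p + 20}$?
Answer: $610$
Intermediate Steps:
$r{\left(p \right)} = - \frac{\sqrt{20 + p}}{4}$ ($r{\left(p \right)} = - \frac{\sqrt{p + 20}}{4} = - \frac{\sqrt{20 + p}}{4}$)
$G{\left(h \right)} = -610$ ($G{\left(h \right)} = -4 - 606 = -610$)
$- G{\left(r{\left(t \right)} \right)} = \left(-1\right) \left(-610\right) = 610$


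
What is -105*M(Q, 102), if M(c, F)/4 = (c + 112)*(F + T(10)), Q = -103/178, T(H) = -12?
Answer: -374843700/89 ≈ -4.2117e+6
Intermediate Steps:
Q = -103/178 (Q = -103*1/178 = -103/178 ≈ -0.57865)
M(c, F) = 4*(-12 + F)*(112 + c) (M(c, F) = 4*((c + 112)*(F - 12)) = 4*((112 + c)*(-12 + F)) = 4*((-12 + F)*(112 + c)) = 4*(-12 + F)*(112 + c))
-105*M(Q, 102) = -105*(-5376 - 48*(-103/178) + 448*102 + 4*102*(-103/178)) = -105*(-5376 + 2472/89 + 45696 - 21012/89) = -105*3569940/89 = -374843700/89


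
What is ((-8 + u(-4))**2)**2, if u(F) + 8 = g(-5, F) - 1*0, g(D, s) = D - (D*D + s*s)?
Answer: 14776336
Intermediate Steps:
g(D, s) = D - D**2 - s**2 (g(D, s) = D - (D**2 + s**2) = D + (-D**2 - s**2) = D - D**2 - s**2)
u(F) = -38 - F**2 (u(F) = -8 + ((-5 - 1*(-5)**2 - F**2) - 1*0) = -8 + ((-5 - 1*25 - F**2) + 0) = -8 + ((-5 - 25 - F**2) + 0) = -8 + ((-30 - F**2) + 0) = -8 + (-30 - F**2) = -38 - F**2)
((-8 + u(-4))**2)**2 = ((-8 + (-38 - 1*(-4)**2))**2)**2 = ((-8 + (-38 - 1*16))**2)**2 = ((-8 + (-38 - 16))**2)**2 = ((-8 - 54)**2)**2 = ((-62)**2)**2 = 3844**2 = 14776336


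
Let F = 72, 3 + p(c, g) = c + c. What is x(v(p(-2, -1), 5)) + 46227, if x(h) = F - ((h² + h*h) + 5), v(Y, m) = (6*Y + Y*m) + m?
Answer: 35926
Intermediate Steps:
p(c, g) = -3 + 2*c (p(c, g) = -3 + (c + c) = -3 + 2*c)
v(Y, m) = m + 6*Y + Y*m
x(h) = 67 - 2*h² (x(h) = 72 - ((h² + h*h) + 5) = 72 - ((h² + h²) + 5) = 72 - (2*h² + 5) = 72 - (5 + 2*h²) = 72 + (-5 - 2*h²) = 67 - 2*h²)
x(v(p(-2, -1), 5)) + 46227 = (67 - 2*(5 + 6*(-3 + 2*(-2)) + (-3 + 2*(-2))*5)²) + 46227 = (67 - 2*(5 + 6*(-3 - 4) + (-3 - 4)*5)²) + 46227 = (67 - 2*(5 + 6*(-7) - 7*5)²) + 46227 = (67 - 2*(5 - 42 - 35)²) + 46227 = (67 - 2*(-72)²) + 46227 = (67 - 2*5184) + 46227 = (67 - 10368) + 46227 = -10301 + 46227 = 35926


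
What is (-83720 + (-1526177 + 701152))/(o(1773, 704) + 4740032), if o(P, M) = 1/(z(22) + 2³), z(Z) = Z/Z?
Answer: -8178705/42660289 ≈ -0.19172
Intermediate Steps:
z(Z) = 1
o(P, M) = ⅑ (o(P, M) = 1/(1 + 2³) = 1/(1 + 8) = 1/9 = ⅑)
(-83720 + (-1526177 + 701152))/(o(1773, 704) + 4740032) = (-83720 + (-1526177 + 701152))/(⅑ + 4740032) = (-83720 - 825025)/(42660289/9) = -908745*9/42660289 = -8178705/42660289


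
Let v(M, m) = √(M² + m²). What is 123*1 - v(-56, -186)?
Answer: 123 - 2*√9433 ≈ -71.247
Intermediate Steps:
123*1 - v(-56, -186) = 123*1 - √((-56)² + (-186)²) = 123 - √(3136 + 34596) = 123 - √37732 = 123 - 2*√9433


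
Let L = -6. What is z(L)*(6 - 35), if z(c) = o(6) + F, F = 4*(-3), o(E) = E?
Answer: 174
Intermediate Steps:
F = -12
z(c) = -6 (z(c) = 6 - 12 = -6)
z(L)*(6 - 35) = -6*(6 - 35) = -6*(-29) = 174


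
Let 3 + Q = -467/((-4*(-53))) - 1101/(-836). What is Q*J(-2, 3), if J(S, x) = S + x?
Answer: -86087/22154 ≈ -3.8858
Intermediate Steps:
Q = -86087/22154 (Q = -3 + (-467/((-4*(-53))) - 1101/(-836)) = -3 + (-467/212 - 1101*(-1/836)) = -3 + (-467*1/212 + 1101/836) = -3 + (-467/212 + 1101/836) = -3 - 19625/22154 = -86087/22154 ≈ -3.8858)
Q*J(-2, 3) = -86087*(-2 + 3)/22154 = -86087/22154*1 = -86087/22154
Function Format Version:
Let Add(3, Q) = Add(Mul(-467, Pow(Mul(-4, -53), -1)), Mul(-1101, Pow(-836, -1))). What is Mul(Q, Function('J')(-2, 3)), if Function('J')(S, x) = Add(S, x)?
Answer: Rational(-86087, 22154) ≈ -3.8858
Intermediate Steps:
Q = Rational(-86087, 22154) (Q = Add(-3, Add(Mul(-467, Pow(Mul(-4, -53), -1)), Mul(-1101, Pow(-836, -1)))) = Add(-3, Add(Mul(-467, Pow(212, -1)), Mul(-1101, Rational(-1, 836)))) = Add(-3, Add(Mul(-467, Rational(1, 212)), Rational(1101, 836))) = Add(-3, Add(Rational(-467, 212), Rational(1101, 836))) = Add(-3, Rational(-19625, 22154)) = Rational(-86087, 22154) ≈ -3.8858)
Mul(Q, Function('J')(-2, 3)) = Mul(Rational(-86087, 22154), Add(-2, 3)) = Mul(Rational(-86087, 22154), 1) = Rational(-86087, 22154)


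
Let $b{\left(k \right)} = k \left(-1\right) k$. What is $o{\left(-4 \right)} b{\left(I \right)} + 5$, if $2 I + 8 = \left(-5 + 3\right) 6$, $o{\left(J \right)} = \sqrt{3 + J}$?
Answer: $5 - 100 i \approx 5.0 - 100.0 i$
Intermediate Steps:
$I = -10$ ($I = -4 + \frac{\left(-5 + 3\right) 6}{2} = -4 + \frac{\left(-2\right) 6}{2} = -4 + \frac{1}{2} \left(-12\right) = -4 - 6 = -10$)
$b{\left(k \right)} = - k^{2}$ ($b{\left(k \right)} = - k k = - k^{2}$)
$o{\left(-4 \right)} b{\left(I \right)} + 5 = \sqrt{3 - 4} \left(- \left(-10\right)^{2}\right) + 5 = \sqrt{-1} \left(\left(-1\right) 100\right) + 5 = i \left(-100\right) + 5 = - 100 i + 5 = 5 - 100 i$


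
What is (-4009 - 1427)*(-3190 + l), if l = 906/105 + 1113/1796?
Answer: 271721250027/15715 ≈ 1.7291e+7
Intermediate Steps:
l = 581347/62860 (l = 906*(1/105) + 1113*(1/1796) = 302/35 + 1113/1796 = 581347/62860 ≈ 9.2483)
(-4009 - 1427)*(-3190 + l) = (-4009 - 1427)*(-3190 + 581347/62860) = -5436*(-199942053/62860) = 271721250027/15715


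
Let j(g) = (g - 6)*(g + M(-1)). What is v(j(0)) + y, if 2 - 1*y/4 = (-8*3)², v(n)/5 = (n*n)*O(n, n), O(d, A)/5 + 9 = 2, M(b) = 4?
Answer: -103096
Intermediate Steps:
O(d, A) = -35 (O(d, A) = -45 + 5*2 = -45 + 10 = -35)
j(g) = (-6 + g)*(4 + g) (j(g) = (g - 6)*(g + 4) = (-6 + g)*(4 + g))
v(n) = -175*n² (v(n) = 5*((n*n)*(-35)) = 5*(n²*(-35)) = 5*(-35*n²) = -175*n²)
y = -2296 (y = 8 - 4*(-8*3)² = 8 - 4*(-24)² = 8 - 4*576 = 8 - 2304 = -2296)
v(j(0)) + y = -175*(-24 + 0² - 2*0)² - 2296 = -175*(-24 + 0 + 0)² - 2296 = -175*(-24)² - 2296 = -175*576 - 2296 = -100800 - 2296 = -103096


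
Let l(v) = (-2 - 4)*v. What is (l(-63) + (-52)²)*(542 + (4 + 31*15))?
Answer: 3115902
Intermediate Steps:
l(v) = -6*v
(l(-63) + (-52)²)*(542 + (4 + 31*15)) = (-6*(-63) + (-52)²)*(542 + (4 + 31*15)) = (378 + 2704)*(542 + (4 + 465)) = 3082*(542 + 469) = 3082*1011 = 3115902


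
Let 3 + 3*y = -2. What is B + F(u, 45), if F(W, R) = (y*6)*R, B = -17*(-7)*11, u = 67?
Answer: 859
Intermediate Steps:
y = -5/3 (y = -1 + (⅓)*(-2) = -1 - ⅔ = -5/3 ≈ -1.6667)
B = 1309 (B = 119*11 = 1309)
F(W, R) = -10*R (F(W, R) = (-5/3*6)*R = -10*R)
B + F(u, 45) = 1309 - 10*45 = 1309 - 450 = 859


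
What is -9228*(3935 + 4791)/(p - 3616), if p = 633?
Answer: 80523528/2983 ≈ 26994.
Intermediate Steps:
-9228*(3935 + 4791)/(p - 3616) = -9228*(3935 + 4791)/(633 - 3616) = -9228/((-2983/8726)) = -9228/((-2983*1/8726)) = -9228/(-2983/8726) = -9228*(-8726/2983) = 80523528/2983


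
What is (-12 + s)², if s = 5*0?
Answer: 144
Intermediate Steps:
s = 0
(-12 + s)² = (-12 + 0)² = (-12)² = 144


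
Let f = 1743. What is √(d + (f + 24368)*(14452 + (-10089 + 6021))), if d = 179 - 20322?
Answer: √271116481 ≈ 16466.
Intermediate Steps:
d = -20143
√(d + (f + 24368)*(14452 + (-10089 + 6021))) = √(-20143 + (1743 + 24368)*(14452 + (-10089 + 6021))) = √(-20143 + 26111*(14452 - 4068)) = √(-20143 + 26111*10384) = √(-20143 + 271136624) = √271116481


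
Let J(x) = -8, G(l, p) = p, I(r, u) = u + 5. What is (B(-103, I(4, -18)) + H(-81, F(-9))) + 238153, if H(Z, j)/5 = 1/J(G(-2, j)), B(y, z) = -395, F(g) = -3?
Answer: 1902059/8 ≈ 2.3776e+5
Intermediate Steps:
I(r, u) = 5 + u
H(Z, j) = -5/8 (H(Z, j) = 5/(-8) = 5*(-⅛) = -5/8)
(B(-103, I(4, -18)) + H(-81, F(-9))) + 238153 = (-395 - 5/8) + 238153 = -3165/8 + 238153 = 1902059/8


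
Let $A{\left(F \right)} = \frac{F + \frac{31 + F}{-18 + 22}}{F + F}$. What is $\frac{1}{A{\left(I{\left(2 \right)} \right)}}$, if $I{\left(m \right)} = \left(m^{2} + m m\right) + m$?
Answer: $\frac{80}{81} \approx 0.98765$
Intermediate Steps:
$I{\left(m \right)} = m + 2 m^{2}$ ($I{\left(m \right)} = \left(m^{2} + m^{2}\right) + m = 2 m^{2} + m = m + 2 m^{2}$)
$A{\left(F \right)} = \frac{\frac{31}{4} + \frac{5 F}{4}}{2 F}$ ($A{\left(F \right)} = \frac{F + \frac{31 + F}{4}}{2 F} = \left(F + \left(31 + F\right) \frac{1}{4}\right) \frac{1}{2 F} = \left(F + \left(\frac{31}{4} + \frac{F}{4}\right)\right) \frac{1}{2 F} = \left(\frac{31}{4} + \frac{5 F}{4}\right) \frac{1}{2 F} = \frac{\frac{31}{4} + \frac{5 F}{4}}{2 F}$)
$\frac{1}{A{\left(I{\left(2 \right)} \right)}} = \frac{1}{\frac{1}{8} \frac{1}{2 \left(1 + 2 \cdot 2\right)} \left(31 + 5 \cdot 2 \left(1 + 2 \cdot 2\right)\right)} = \frac{1}{\frac{1}{8} \frac{1}{2 \left(1 + 4\right)} \left(31 + 5 \cdot 2 \left(1 + 4\right)\right)} = \frac{1}{\frac{1}{8} \frac{1}{2 \cdot 5} \left(31 + 5 \cdot 2 \cdot 5\right)} = \frac{1}{\frac{1}{8} \cdot \frac{1}{10} \left(31 + 5 \cdot 10\right)} = \frac{1}{\frac{1}{8} \cdot \frac{1}{10} \left(31 + 50\right)} = \frac{1}{\frac{1}{8} \cdot \frac{1}{10} \cdot 81} = \frac{1}{\frac{81}{80}} = \frac{80}{81}$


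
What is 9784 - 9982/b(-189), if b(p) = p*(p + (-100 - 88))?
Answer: 99589910/10179 ≈ 9783.9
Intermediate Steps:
b(p) = p*(-188 + p) (b(p) = p*(p - 188) = p*(-188 + p))
9784 - 9982/b(-189) = 9784 - 9982/((-189*(-188 - 189))) = 9784 - 9982/((-189*(-377))) = 9784 - 9982/71253 = 9784 - 1*1426/10179 = 9784 - 1426/10179 = 99589910/10179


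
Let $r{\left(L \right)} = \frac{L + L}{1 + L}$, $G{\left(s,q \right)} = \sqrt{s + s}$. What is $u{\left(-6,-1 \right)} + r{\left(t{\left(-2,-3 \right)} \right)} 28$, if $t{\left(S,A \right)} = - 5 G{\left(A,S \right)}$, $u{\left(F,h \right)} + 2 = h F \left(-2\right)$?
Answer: $\frac{14 \left(- i + 15 \sqrt{6}\right)}{i + 5 \sqrt{6}} \approx 41.629 - 4.5421 i$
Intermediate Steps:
$G{\left(s,q \right)} = \sqrt{2} \sqrt{s}$ ($G{\left(s,q \right)} = \sqrt{2 s} = \sqrt{2} \sqrt{s}$)
$u{\left(F,h \right)} = -2 - 2 F h$ ($u{\left(F,h \right)} = -2 + h F \left(-2\right) = -2 + F h \left(-2\right) = -2 - 2 F h$)
$t{\left(S,A \right)} = - 5 \sqrt{2} \sqrt{A}$
$r{\left(L \right)} = \frac{2 L}{1 + L}$
$u{\left(-6,-1 \right)} + r{\left(t{\left(-2,-3 \right)} \right)} 28 = \left(-2 - \left(-12\right) \left(-1\right)\right) + \frac{2 \left(- 5 \sqrt{2} \sqrt{-3}\right)}{1 - 5 \sqrt{2} \sqrt{-3}} \cdot 28 = \left(-2 - 12\right) + \frac{2 \left(- 5 \sqrt{2} i \sqrt{3}\right)}{1 - 5 \sqrt{2} i \sqrt{3}} \cdot 28 = -14 + \frac{2 \left(- 5 i \sqrt{6}\right)}{1 - 5 i \sqrt{6}} \cdot 28 = -14 + - \frac{10 i \sqrt{6}}{1 - 5 i \sqrt{6}} \cdot 28 = -14 - \frac{280 i \sqrt{6}}{1 - 5 i \sqrt{6}}$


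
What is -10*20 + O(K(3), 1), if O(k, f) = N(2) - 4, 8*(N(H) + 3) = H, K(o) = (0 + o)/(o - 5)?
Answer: -827/4 ≈ -206.75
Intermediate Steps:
K(o) = o/(-5 + o)
N(H) = -3 + H/8
O(k, f) = -27/4 (O(k, f) = (-3 + (⅛)*2) - 4 = (-3 + ¼) - 4 = -11/4 - 4 = -27/4)
-10*20 + O(K(3), 1) = -10*20 - 27/4 = -200 - 27/4 = -827/4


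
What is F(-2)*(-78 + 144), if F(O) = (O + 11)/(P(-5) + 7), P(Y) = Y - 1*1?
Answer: 594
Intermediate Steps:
P(Y) = -1 + Y (P(Y) = Y - 1 = -1 + Y)
F(O) = 11 + O (F(O) = (O + 11)/((-1 - 5) + 7) = (11 + O)/(-6 + 7) = (11 + O)/1 = (11 + O)*1 = 11 + O)
F(-2)*(-78 + 144) = (11 - 2)*(-78 + 144) = 9*66 = 594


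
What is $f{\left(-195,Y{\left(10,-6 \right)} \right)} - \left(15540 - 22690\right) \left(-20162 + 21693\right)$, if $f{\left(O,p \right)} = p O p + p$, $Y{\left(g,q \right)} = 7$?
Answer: $10937102$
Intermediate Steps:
$f{\left(O,p \right)} = p + O p^{2}$ ($f{\left(O,p \right)} = O p p + p = O p^{2} + p = p + O p^{2}$)
$f{\left(-195,Y{\left(10,-6 \right)} \right)} - \left(15540 - 22690\right) \left(-20162 + 21693\right) = 7 \left(1 - 1365\right) - \left(15540 - 22690\right) \left(-20162 + 21693\right) = 7 \left(1 - 1365\right) - \left(-7150\right) 1531 = 7 \left(-1364\right) - -10946650 = -9548 + 10946650 = 10937102$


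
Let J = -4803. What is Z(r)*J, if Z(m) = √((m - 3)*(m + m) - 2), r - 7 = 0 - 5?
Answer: -4803*I*√6 ≈ -11765.0*I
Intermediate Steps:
r = 2 (r = 7 + (0 - 5) = 7 - 5 = 2)
Z(m) = √(-2 + 2*m*(-3 + m)) (Z(m) = √((-3 + m)*(2*m) - 2) = √(2*m*(-3 + m) - 2) = √(-2 + 2*m*(-3 + m)))
Z(r)*J = √(-2 - 6*2 + 2*2²)*(-4803) = √(-2 - 12 + 2*4)*(-4803) = √(-2 - 12 + 8)*(-4803) = √(-6)*(-4803) = (I*√6)*(-4803) = -4803*I*√6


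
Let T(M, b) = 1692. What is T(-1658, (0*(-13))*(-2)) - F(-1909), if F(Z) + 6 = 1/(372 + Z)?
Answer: 2609827/1537 ≈ 1698.0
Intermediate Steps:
F(Z) = -6 + 1/(372 + Z)
T(-1658, (0*(-13))*(-2)) - F(-1909) = 1692 - (-2231 - 6*(-1909))/(372 - 1909) = 1692 - (-2231 + 11454)/(-1537) = 1692 - (-1)*9223/1537 = 1692 - 1*(-9223/1537) = 1692 + 9223/1537 = 2609827/1537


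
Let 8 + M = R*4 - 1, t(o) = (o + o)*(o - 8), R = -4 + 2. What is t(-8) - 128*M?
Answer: 2432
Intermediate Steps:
R = -2
t(o) = 2*o*(-8 + o) (t(o) = (2*o)*(-8 + o) = 2*o*(-8 + o))
M = -17 (M = -8 + (-2*4 - 1) = -8 + (-8 - 1) = -8 - 9 = -17)
t(-8) - 128*M = 2*(-8)*(-8 - 8) - 128*(-17) = 2*(-8)*(-16) + 2176 = 256 + 2176 = 2432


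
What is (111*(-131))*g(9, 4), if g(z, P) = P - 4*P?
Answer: 174492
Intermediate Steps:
g(z, P) = -3*P
(111*(-131))*g(9, 4) = (111*(-131))*(-3*4) = -14541*(-12) = 174492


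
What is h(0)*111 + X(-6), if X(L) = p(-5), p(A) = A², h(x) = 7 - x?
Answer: 802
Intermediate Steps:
X(L) = 25 (X(L) = (-5)² = 25)
h(0)*111 + X(-6) = (7 - 1*0)*111 + 25 = (7 + 0)*111 + 25 = 7*111 + 25 = 777 + 25 = 802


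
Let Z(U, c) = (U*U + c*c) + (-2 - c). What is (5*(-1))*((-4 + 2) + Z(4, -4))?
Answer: -160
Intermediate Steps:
Z(U, c) = -2 + U² + c² - c (Z(U, c) = (U² + c²) + (-2 - c) = -2 + U² + c² - c)
(5*(-1))*((-4 + 2) + Z(4, -4)) = (5*(-1))*((-4 + 2) + (-2 + 4² + (-4)² - 1*(-4))) = -5*(-2 + (-2 + 16 + 16 + 4)) = -5*(-2 + 34) = -5*32 = -160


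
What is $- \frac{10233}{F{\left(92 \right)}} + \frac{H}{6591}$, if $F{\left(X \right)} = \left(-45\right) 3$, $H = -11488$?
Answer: $\frac{2440549}{32955} \approx 74.057$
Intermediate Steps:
$F{\left(X \right)} = -135$
$- \frac{10233}{F{\left(92 \right)}} + \frac{H}{6591} = - \frac{10233}{-135} - \frac{11488}{6591} = \left(-10233\right) \left(- \frac{1}{135}\right) - \frac{11488}{6591} = \frac{379}{5} - \frac{11488}{6591} = \frac{2440549}{32955}$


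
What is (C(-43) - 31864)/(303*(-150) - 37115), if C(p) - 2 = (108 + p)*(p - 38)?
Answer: 37127/82565 ≈ 0.44967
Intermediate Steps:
C(p) = 2 + (-38 + p)*(108 + p) (C(p) = 2 + (108 + p)*(p - 38) = 2 + (108 + p)*(-38 + p) = 2 + (-38 + p)*(108 + p))
(C(-43) - 31864)/(303*(-150) - 37115) = ((-4102 + (-43)² + 70*(-43)) - 31864)/(303*(-150) - 37115) = ((-4102 + 1849 - 3010) - 31864)/(-45450 - 37115) = (-5263 - 31864)/(-82565) = -37127*(-1/82565) = 37127/82565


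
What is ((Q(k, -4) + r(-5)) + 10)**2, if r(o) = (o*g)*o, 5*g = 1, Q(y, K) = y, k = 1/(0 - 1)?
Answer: 196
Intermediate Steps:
k = -1 (k = 1/(-1) = -1)
g = 1/5 (g = (1/5)*1 = 1/5 ≈ 0.20000)
r(o) = o**2/5 (r(o) = (o*(1/5))*o = (o/5)*o = o**2/5)
((Q(k, -4) + r(-5)) + 10)**2 = ((-1 + (1/5)*(-5)**2) + 10)**2 = ((-1 + (1/5)*25) + 10)**2 = ((-1 + 5) + 10)**2 = (4 + 10)**2 = 14**2 = 196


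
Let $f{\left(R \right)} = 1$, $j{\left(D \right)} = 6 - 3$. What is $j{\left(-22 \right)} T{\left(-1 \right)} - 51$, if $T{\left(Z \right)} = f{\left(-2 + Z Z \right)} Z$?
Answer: $-54$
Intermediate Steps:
$j{\left(D \right)} = 3$
$T{\left(Z \right)} = Z$ ($T{\left(Z \right)} = 1 Z = Z$)
$j{\left(-22 \right)} T{\left(-1 \right)} - 51 = 3 \left(-1\right) - 51 = -3 - 51 = -54$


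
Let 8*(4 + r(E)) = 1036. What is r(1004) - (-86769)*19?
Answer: 3297473/2 ≈ 1.6487e+6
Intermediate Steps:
r(E) = 251/2 (r(E) = -4 + (⅛)*1036 = -4 + 259/2 = 251/2)
r(1004) - (-86769)*19 = 251/2 - (-86769)*19 = 251/2 - 1*(-1648611) = 251/2 + 1648611 = 3297473/2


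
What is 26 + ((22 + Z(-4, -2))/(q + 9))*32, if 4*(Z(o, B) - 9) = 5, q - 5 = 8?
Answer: 802/11 ≈ 72.909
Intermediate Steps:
q = 13 (q = 5 + 8 = 13)
Z(o, B) = 41/4 (Z(o, B) = 9 + (¼)*5 = 9 + 5/4 = 41/4)
26 + ((22 + Z(-4, -2))/(q + 9))*32 = 26 + ((22 + 41/4)/(13 + 9))*32 = 26 + ((129/4)/22)*32 = 26 + ((129/4)*(1/22))*32 = 26 + (129/88)*32 = 26 + 516/11 = 802/11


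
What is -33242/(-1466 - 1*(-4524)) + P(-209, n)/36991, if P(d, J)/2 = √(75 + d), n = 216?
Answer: -1511/139 + 2*I*√134/36991 ≈ -10.87 + 0.00062587*I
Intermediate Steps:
P(d, J) = 2*√(75 + d)
-33242/(-1466 - 1*(-4524)) + P(-209, n)/36991 = -33242/(-1466 - 1*(-4524)) + (2*√(75 - 209))/36991 = -33242/(-1466 + 4524) + (2*√(-134))*(1/36991) = -33242/3058 + (2*(I*√134))*(1/36991) = -33242*1/3058 + (2*I*√134)*(1/36991) = -1511/139 + 2*I*√134/36991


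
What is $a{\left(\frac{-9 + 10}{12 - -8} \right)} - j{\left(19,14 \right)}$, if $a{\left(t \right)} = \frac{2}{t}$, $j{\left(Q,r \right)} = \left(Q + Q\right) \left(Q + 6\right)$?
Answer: $-910$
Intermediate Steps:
$j{\left(Q,r \right)} = 2 Q \left(6 + Q\right)$
$a{\left(\frac{-9 + 10}{12 - -8} \right)} - j{\left(19,14 \right)} = \frac{2}{\left(-9 + 10\right) \frac{1}{12 - -8}} - 2 \cdot 19 \left(6 + 19\right) = \frac{2}{1 \frac{1}{12 + 8}} - 2 \cdot 19 \cdot 25 = \frac{2}{1 \cdot \frac{1}{20}} - 950 = 2 \frac{1}{\frac{1}{20}} - 950 = 2 \cdot 20 - 950 = 40 - 950 = -910$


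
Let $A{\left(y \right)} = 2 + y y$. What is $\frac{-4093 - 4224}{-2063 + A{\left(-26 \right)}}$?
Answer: $\frac{8317}{1385} \approx 6.0051$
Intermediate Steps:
$A{\left(y \right)} = 2 + y^{2}$
$\frac{-4093 - 4224}{-2063 + A{\left(-26 \right)}} = \frac{-4093 - 4224}{-2063 + \left(2 + \left(-26\right)^{2}\right)} = - \frac{8317}{-2063 + \left(2 + 676\right)} = - \frac{8317}{-2063 + 678} = - \frac{8317}{-1385} = \left(-8317\right) \left(- \frac{1}{1385}\right) = \frac{8317}{1385}$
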